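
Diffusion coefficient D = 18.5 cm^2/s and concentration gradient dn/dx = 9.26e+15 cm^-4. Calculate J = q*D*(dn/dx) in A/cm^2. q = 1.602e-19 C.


Step 1: J = q * D * (dn/dx)
Step 2: J = 1.602e-19 * 18.5 * 9.26e+15
Step 3: J = 2.74e-02 A/cm^2

2.74e-02


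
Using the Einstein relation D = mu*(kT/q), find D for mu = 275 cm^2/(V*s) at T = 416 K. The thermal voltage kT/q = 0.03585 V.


Step 1: D = mu * (kT/q)
Step 2: D = 275 * 0.03585
Step 3: D = 9.86 cm^2/s

9.86


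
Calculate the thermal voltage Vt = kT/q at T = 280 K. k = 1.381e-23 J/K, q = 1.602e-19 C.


Step 1: kT = 1.381e-23 * 280 = 3.8668e-21 J
Step 2: Vt = kT/q = 3.8668e-21 / 1.602e-19
Step 3: Vt = 0.02414 V

0.02414


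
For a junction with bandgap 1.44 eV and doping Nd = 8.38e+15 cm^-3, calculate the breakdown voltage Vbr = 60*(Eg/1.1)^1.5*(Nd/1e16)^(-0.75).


Step 1: Eg/1.1 = 1.44/1.1 = 1.309091
Step 2: (Eg/1.1)^1.5 = 1.309091^1.5 = 1.497803
Step 3: (Nd/1e16)^(-0.75) = (0.838)^(-0.75) = 1.141739
Step 4: Vbr = 60 * 1.497803 * 1.141739 = 102.6 V

102.6


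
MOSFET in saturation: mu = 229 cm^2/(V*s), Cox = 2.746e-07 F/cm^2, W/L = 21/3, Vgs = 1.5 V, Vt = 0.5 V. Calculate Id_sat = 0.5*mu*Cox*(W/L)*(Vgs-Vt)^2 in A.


Step 1: Overdrive voltage Vov = Vgs - Vt = 1.5 - 0.5 = 1.0 V
Step 2: W/L = 21/3 = 7
Step 3: Id = 0.5 * 229 * 2.746e-07 * 7 * 1.0^2
Step 4: Id = 2.20e-04 A

2.20e-04


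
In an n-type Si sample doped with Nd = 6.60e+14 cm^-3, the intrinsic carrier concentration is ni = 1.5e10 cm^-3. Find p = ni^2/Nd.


Step 1: Since Nd >> ni, n ≈ Nd = 6.60e+14 cm^-3
Step 2: p = ni^2 / n = (1.5e10)^2 / 6.60e+14
Step 3: p = 2.25e20 / 6.60e+14 = 3.41e+05 cm^-3

3.41e+05


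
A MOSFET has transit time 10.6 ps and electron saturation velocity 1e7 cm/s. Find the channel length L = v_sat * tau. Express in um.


Step 1: tau in seconds = 10.6 ps * 1e-12 = 1.0600e-11 s
Step 2: L = v_sat * tau = 1e7 * 1.0600e-11 = 1.0600e-04 cm
Step 3: L in um = 1.0600e-04 * 1e4 = 1.06 um

1.06


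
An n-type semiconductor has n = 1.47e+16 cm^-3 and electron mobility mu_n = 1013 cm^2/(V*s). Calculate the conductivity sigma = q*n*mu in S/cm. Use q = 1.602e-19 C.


Step 1: sigma = q * n * mu
Step 2: sigma = 1.602e-19 * 1.47e+16 * 1013
Step 3: sigma = 2.386e+00 S/cm

2.386e+00


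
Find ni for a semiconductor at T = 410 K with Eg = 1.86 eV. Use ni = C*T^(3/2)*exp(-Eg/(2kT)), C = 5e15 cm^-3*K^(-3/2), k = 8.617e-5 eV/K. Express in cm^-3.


Step 1: Compute kT = 8.617e-5 * 410 = 0.0353297 eV
Step 2: Exponent = -Eg/(2kT) = -1.86/(2*0.0353297) = -26.32346
Step 3: T^(3/2) = 410^1.5 = 8301.87
Step 4: ni = 5e15 * 8301.87 * exp(-26.32346) = 1.53e+08 cm^-3

1.53e+08


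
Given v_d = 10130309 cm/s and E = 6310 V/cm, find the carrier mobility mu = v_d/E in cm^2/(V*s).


Step 1: mu = v_d / E
Step 2: mu = 10130309 / 6310
Step 3: mu = 1605.44 cm^2/(V*s)

1605.44


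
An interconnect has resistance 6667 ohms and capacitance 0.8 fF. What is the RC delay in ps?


Step 1: tau = R * C
Step 2: tau = 6667 * 0.8 fF = 6667 * 8.0e-16 F
Step 3: tau = 5.3336e-12 s = 5.3336 ps

5.3336


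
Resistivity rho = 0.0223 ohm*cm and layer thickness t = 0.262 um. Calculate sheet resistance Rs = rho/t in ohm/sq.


Step 1: Convert thickness to cm: t = 0.262 um = 2.6200e-05 cm
Step 2: Rs = rho / t = 0.0223 / 2.6200e-05
Step 3: Rs = 851.1 ohm/sq

851.1


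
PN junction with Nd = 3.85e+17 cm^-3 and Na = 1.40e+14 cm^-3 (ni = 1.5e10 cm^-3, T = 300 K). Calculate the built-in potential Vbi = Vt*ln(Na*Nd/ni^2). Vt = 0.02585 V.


Step 1: Compute Na*Nd/ni^2 = 1.40e+14 * 3.85e+17 / (1.5e10)^2 = 2.3956e+11
Step 2: ln(2.3956e+11) = 26.2021
Step 3: Vbi = 0.02585 * 26.2021 = 0.677 V

0.677


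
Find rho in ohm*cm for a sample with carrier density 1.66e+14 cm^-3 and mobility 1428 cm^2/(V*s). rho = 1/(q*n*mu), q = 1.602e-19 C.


Step 1: sigma = q * n * mu = 1.602e-19 * 1.66e+14 * 1428 = 3.79751e-02 S/cm
Step 2: rho = 1 / sigma = 1 / 3.79751e-02 = 26.33 ohm*cm

26.33


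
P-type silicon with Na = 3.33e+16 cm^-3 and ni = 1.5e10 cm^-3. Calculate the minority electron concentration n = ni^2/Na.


Step 1: Majority hole concentration p ≈ Na = 3.33e+16 cm^-3
Step 2: n = ni^2 / Na = (1.5e10)^2 / 3.33e+16
Step 3: n = 6.76e+03 cm^-3

6.76e+03


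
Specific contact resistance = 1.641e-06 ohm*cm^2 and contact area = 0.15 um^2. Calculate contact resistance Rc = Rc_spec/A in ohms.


Step 1: Convert area to cm^2: 0.15 um^2 = 1.5000e-09 cm^2
Step 2: Rc = Rc_spec / A = 1.641e-06 / 1.5000e-09
Step 3: Rc = 1.09e+03 ohms

1.09e+03


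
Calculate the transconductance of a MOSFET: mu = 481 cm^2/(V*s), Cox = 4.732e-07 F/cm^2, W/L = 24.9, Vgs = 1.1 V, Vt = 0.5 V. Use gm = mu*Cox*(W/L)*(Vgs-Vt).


Step 1: Vov = Vgs - Vt = 1.1 - 0.5 = 0.6 V
Step 2: gm = mu * Cox * (W/L) * Vov
Step 3: gm = 481 * 4.732e-07 * 24.9 * 0.6 = 3.40e-03 S

3.40e-03


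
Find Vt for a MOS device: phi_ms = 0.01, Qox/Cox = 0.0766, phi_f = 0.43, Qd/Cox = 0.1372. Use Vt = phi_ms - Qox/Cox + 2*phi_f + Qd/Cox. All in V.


Step 1: Vt = phi_ms - Qox/Cox + 2*phi_f + Qd/Cox
Step 2: Vt = 0.01 - 0.0766 + 2*0.43 + 0.1372
Step 3: Vt = 0.01 - 0.0766 + 0.86 + 0.1372
Step 4: Vt = 0.9306 V

0.9306


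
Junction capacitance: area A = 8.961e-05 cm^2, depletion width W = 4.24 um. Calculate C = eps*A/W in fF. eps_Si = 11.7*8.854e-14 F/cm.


Step 1: eps_Si = 11.7 * 8.854e-14 = 1.035918e-12 F/cm
Step 2: W in cm = 4.24 * 1e-4 = 4.24e-04 cm
Step 3: C = 1.035918e-12 * 8.961e-05 / 4.24e-04 = 2.189354e-13 F
Step 4: C = 218.94 fF

218.94


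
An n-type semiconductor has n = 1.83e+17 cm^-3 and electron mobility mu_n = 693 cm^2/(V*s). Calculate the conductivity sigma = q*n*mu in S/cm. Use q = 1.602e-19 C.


Step 1: sigma = q * n * mu
Step 2: sigma = 1.602e-19 * 1.83e+17 * 693
Step 3: sigma = 2.032e+01 S/cm

2.032e+01


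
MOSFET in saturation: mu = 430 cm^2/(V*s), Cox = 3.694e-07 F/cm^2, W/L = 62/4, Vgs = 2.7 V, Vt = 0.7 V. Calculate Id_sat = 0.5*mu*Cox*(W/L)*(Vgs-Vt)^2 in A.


Step 1: Overdrive voltage Vov = Vgs - Vt = 2.7 - 0.7 = 2.0 V
Step 2: W/L = 62/4 = 15.5
Step 3: Id = 0.5 * 430 * 3.694e-07 * 15.5 * 2.0^2
Step 4: Id = 4.92e-03 A

4.92e-03


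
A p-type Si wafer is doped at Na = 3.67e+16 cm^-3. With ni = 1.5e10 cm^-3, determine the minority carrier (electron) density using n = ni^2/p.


Step 1: Majority hole concentration p ≈ Na = 3.67e+16 cm^-3
Step 2: n = ni^2 / Na = (1.5e10)^2 / 3.67e+16
Step 3: n = 6.13e+03 cm^-3

6.13e+03


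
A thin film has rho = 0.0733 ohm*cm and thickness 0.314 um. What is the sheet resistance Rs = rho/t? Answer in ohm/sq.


Step 1: Convert thickness to cm: t = 0.314 um = 3.1400e-05 cm
Step 2: Rs = rho / t = 0.0733 / 3.1400e-05
Step 3: Rs = 2334.4 ohm/sq

2334.4


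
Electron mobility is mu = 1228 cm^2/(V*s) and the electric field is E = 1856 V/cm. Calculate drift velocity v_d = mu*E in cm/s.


Step 1: v_d = mu * E
Step 2: v_d = 1228 * 1856 = 2279168
Step 3: v_d = 2.28e+06 cm/s

2.28e+06


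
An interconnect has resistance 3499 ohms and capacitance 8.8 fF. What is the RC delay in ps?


Step 1: tau = R * C
Step 2: tau = 3499 * 8.8 fF = 3499 * 8.8e-15 F
Step 3: tau = 3.07912e-11 s = 30.7912 ps

30.7912


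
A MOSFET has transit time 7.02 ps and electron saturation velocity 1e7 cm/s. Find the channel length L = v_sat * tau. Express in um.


Step 1: tau in seconds = 7.02 ps * 1e-12 = 7.0200e-12 s
Step 2: L = v_sat * tau = 1e7 * 7.0200e-12 = 7.0200e-05 cm
Step 3: L in um = 7.0200e-05 * 1e4 = 0.702 um

0.702


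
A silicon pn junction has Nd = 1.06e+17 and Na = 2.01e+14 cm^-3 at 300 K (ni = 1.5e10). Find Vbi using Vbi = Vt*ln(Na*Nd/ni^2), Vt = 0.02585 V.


Step 1: Compute Na*Nd/ni^2 = 2.01e+14 * 1.06e+17 / (1.5e10)^2 = 9.4693e+10
Step 2: ln(9.4693e+10) = 25.2739
Step 3: Vbi = 0.02585 * 25.2739 = 0.653 V

0.653


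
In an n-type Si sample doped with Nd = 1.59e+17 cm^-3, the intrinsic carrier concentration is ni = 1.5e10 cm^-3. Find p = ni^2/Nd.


Step 1: Since Nd >> ni, n ≈ Nd = 1.59e+17 cm^-3
Step 2: p = ni^2 / n = (1.5e10)^2 / 1.59e+17
Step 3: p = 2.25e20 / 1.59e+17 = 1.42e+03 cm^-3

1.42e+03


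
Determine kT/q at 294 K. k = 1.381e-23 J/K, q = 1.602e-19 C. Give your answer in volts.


Step 1: kT = 1.381e-23 * 294 = 4.06014e-21 J
Step 2: Vt = kT/q = 4.06014e-21 / 1.602e-19
Step 3: Vt = 0.02534 V

0.02534


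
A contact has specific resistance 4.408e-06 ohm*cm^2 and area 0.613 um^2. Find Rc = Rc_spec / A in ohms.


Step 1: Convert area to cm^2: 0.613 um^2 = 6.1300e-09 cm^2
Step 2: Rc = Rc_spec / A = 4.408e-06 / 6.1300e-09
Step 3: Rc = 7.19e+02 ohms

7.19e+02


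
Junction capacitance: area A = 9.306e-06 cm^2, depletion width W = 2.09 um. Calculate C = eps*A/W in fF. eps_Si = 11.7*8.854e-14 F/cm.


Step 1: eps_Si = 11.7 * 8.854e-14 = 1.035918e-12 F/cm
Step 2: W in cm = 2.09 * 1e-4 = 2.09e-04 cm
Step 3: C = 1.035918e-12 * 9.306e-06 / 2.09e-04 = 4.612561e-14 F
Step 4: C = 46.13 fF

46.13


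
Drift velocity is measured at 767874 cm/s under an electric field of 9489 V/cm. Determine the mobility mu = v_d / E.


Step 1: mu = v_d / E
Step 2: mu = 767874 / 9489
Step 3: mu = 80.92 cm^2/(V*s)

80.92


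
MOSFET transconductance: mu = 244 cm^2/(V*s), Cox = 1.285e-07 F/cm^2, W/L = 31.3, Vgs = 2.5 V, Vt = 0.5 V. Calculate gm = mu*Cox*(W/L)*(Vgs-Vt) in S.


Step 1: Vov = Vgs - Vt = 2.5 - 0.5 = 2.0 V
Step 2: gm = mu * Cox * (W/L) * Vov
Step 3: gm = 244 * 1.285e-07 * 31.3 * 2.0 = 1.96e-03 S

1.96e-03


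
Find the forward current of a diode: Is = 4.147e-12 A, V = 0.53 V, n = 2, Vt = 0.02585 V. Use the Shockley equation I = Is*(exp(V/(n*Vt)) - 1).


Step 1: V/(n*Vt) = 0.53/(2*0.02585) = 10.2515
Step 2: exp(10.2515) = 2.8325e+04
Step 3: I = 4.147e-12 * (2.8325e+04 - 1) = 1.17e-07 A

1.17e-07


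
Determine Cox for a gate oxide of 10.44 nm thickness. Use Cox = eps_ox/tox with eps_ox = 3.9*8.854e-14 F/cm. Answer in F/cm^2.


Step 1: eps_ox = 3.9 * 8.854e-14 = 3.45306e-13 F/cm
Step 2: tox in cm = 10.44 nm * 1e-7 = 1.0440e-06 cm
Step 3: Cox = 3.45306e-13 / 1.0440e-06 = 3.31e-07 F/cm^2

3.31e-07


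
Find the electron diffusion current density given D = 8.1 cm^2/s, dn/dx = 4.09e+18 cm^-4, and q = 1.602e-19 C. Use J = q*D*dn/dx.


Step 1: J = q * D * (dn/dx)
Step 2: J = 1.602e-19 * 8.1 * 4.09e+18
Step 3: J = 5.31e+00 A/cm^2

5.31e+00


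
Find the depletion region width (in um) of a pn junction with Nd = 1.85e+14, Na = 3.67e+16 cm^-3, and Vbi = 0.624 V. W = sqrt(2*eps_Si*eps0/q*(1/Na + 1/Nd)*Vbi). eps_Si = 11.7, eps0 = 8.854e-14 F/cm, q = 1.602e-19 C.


Step 1: 1/Na + 1/Nd = 1/3.67e+16 + 1/1.85e+14 = 5.43265e-15
Step 2: 2*eps*eps0/q = 2*11.7*8.854e-14/1.602e-19 = 1.293281e+07
Step 3: W^2 = 1.293281e+07 * 5.43265e-15 * 0.624 = 4.38419e-08
Step 4: W = sqrt(4.38419e-08) = 2.094e-04 cm = 2.094 um

2.094


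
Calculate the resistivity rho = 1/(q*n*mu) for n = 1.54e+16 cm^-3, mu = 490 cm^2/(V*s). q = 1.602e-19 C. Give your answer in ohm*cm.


Step 1: sigma = q * n * mu = 1.602e-19 * 1.54e+16 * 490 = 1.20887e+00 S/cm
Step 2: rho = 1 / sigma = 1 / 1.20887e+00 = 0.8272 ohm*cm

0.8272


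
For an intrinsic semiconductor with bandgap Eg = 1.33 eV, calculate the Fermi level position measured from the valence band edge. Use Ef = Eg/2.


Step 1: For an intrinsic semiconductor, the Fermi level sits at midgap.
Step 2: Ef = Eg / 2 = 1.33 / 2 = 0.665 eV

0.665


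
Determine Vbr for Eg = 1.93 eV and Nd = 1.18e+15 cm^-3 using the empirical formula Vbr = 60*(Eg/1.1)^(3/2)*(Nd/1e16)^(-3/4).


Step 1: Eg/1.1 = 1.93/1.1 = 1.754545
Step 2: (Eg/1.1)^1.5 = 1.754545^1.5 = 2.324057
Step 3: (Nd/1e16)^(-0.75) = (0.118)^(-0.75) = 4.966935
Step 4: Vbr = 60 * 2.324057 * 4.966935 = 692.6 V

692.6


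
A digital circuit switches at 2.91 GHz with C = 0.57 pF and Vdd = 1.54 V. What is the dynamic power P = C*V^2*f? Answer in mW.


Step 1: V^2 = 1.54^2 = 2.3716 V^2
Step 2: P = C*V^2*f = 0.57e-12 F * 2.3716 * 2.91e9 Hz
Step 3: P = 3.93377292e-03 W
Step 4: P = 3.934 mW

3.934


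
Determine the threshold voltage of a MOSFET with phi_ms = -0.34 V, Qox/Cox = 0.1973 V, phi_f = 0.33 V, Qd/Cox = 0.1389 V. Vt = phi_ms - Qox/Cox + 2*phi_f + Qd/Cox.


Step 1: Vt = phi_ms - Qox/Cox + 2*phi_f + Qd/Cox
Step 2: Vt = -0.34 - 0.1973 + 2*0.33 + 0.1389
Step 3: Vt = -0.34 - 0.1973 + 0.66 + 0.1389
Step 4: Vt = 0.2616 V

0.2616


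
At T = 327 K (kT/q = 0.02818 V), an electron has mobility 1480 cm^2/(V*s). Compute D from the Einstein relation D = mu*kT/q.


Step 1: D = mu * (kT/q)
Step 2: D = 1480 * 0.02818
Step 3: D = 41.71 cm^2/s

41.71


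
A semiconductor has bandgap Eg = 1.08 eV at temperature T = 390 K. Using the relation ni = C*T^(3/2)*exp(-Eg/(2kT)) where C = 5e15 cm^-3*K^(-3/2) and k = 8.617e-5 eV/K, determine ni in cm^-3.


Step 1: Compute kT = 8.617e-5 * 390 = 0.0336063 eV
Step 2: Exponent = -Eg/(2kT) = -1.08/(2*0.0336063) = -16.06842
Step 3: T^(3/2) = 390^1.5 = 7701.88
Step 4: ni = 5e15 * 7701.88 * exp(-16.06842) = 4.05e+12 cm^-3

4.05e+12


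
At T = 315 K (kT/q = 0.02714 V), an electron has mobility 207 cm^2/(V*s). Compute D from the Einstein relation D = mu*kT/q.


Step 1: D = mu * (kT/q)
Step 2: D = 207 * 0.02714
Step 3: D = 5.62 cm^2/s

5.62


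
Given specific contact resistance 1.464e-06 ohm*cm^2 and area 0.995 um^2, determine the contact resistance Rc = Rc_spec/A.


Step 1: Convert area to cm^2: 0.995 um^2 = 9.9500e-09 cm^2
Step 2: Rc = Rc_spec / A = 1.464e-06 / 9.9500e-09
Step 3: Rc = 1.47e+02 ohms

1.47e+02


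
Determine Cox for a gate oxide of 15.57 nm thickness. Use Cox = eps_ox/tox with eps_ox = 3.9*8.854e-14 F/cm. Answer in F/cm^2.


Step 1: eps_ox = 3.9 * 8.854e-14 = 3.45306e-13 F/cm
Step 2: tox in cm = 15.57 nm * 1e-7 = 1.5570e-06 cm
Step 3: Cox = 3.45306e-13 / 1.5570e-06 = 2.22e-07 F/cm^2

2.22e-07


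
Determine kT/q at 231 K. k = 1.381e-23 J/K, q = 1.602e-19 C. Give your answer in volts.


Step 1: kT = 1.381e-23 * 231 = 3.19011e-21 J
Step 2: Vt = kT/q = 3.19011e-21 / 1.602e-19
Step 3: Vt = 0.01991 V

0.01991


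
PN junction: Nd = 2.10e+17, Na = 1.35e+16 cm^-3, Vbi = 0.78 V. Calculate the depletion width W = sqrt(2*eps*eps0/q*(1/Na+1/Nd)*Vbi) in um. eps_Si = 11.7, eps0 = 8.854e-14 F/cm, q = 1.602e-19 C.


Step 1: 1/Na + 1/Nd = 1/1.35e+16 + 1/2.10e+17 = 7.88360e-17
Step 2: 2*eps*eps0/q = 2*11.7*8.854e-14/1.602e-19 = 1.293281e+07
Step 3: W^2 = 1.293281e+07 * 7.88360e-17 * 0.78 = 7.95265e-10
Step 4: W = sqrt(7.95265e-10) = 2.820e-05 cm = 0.282 um

0.282


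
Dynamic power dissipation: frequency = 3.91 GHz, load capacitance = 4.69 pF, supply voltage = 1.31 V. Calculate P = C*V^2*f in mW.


Step 1: V^2 = 1.31^2 = 1.7161 V^2
Step 2: P = C*V^2*f = 4.69e-12 F * 1.7161 * 3.91e9 Hz
Step 3: P = 3.146967019e-02 W
Step 4: P = 31.47 mW

31.47


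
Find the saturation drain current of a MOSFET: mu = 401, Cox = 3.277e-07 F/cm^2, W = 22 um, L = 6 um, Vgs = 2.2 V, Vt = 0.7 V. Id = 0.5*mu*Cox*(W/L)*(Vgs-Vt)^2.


Step 1: Overdrive voltage Vov = Vgs - Vt = 2.2 - 0.7 = 1.5 V
Step 2: W/L = 22/6 = 3.66667
Step 3: Id = 0.5 * 401 * 3.277e-07 * 3.66667 * 1.5^2
Step 4: Id = 5.42e-04 A

5.42e-04


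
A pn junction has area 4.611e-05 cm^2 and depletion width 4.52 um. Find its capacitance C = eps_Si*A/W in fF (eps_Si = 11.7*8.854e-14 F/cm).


Step 1: eps_Si = 11.7 * 8.854e-14 = 1.035918e-12 F/cm
Step 2: W in cm = 4.52 * 1e-4 = 4.52e-04 cm
Step 3: C = 1.035918e-12 * 4.611e-05 / 4.52e-04 = 1.056774e-13 F
Step 4: C = 105.68 fF

105.68


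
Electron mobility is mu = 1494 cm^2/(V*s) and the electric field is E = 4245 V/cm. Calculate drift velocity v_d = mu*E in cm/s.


Step 1: v_d = mu * E
Step 2: v_d = 1494 * 4245 = 6342030
Step 3: v_d = 6.34e+06 cm/s

6.34e+06


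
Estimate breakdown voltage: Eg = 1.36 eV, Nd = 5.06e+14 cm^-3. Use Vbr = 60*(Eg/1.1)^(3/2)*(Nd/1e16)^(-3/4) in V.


Step 1: Eg/1.1 = 1.36/1.1 = 1.236364
Step 2: (Eg/1.1)^1.5 = 1.236364^1.5 = 1.374737
Step 3: (Nd/1e16)^(-0.75) = (0.0506)^(-0.75) = 9.373183
Step 4: Vbr = 60 * 1.374737 * 9.373183 = 773.1 V

773.1


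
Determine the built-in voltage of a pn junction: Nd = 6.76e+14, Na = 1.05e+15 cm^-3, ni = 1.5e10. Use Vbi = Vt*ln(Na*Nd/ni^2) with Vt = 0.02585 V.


Step 1: Compute Na*Nd/ni^2 = 1.05e+15 * 6.76e+14 / (1.5e10)^2 = 3.1547e+09
Step 2: ln(3.1547e+09) = 21.8722
Step 3: Vbi = 0.02585 * 21.8722 = 0.565 V

0.565


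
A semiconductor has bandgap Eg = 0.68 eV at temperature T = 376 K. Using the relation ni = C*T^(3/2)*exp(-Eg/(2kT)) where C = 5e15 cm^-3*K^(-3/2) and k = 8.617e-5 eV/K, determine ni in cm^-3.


Step 1: Compute kT = 8.617e-5 * 376 = 0.03239992 eV
Step 2: Exponent = -Eg/(2kT) = -0.68/(2*0.03239992) = -10.49385
Step 3: T^(3/2) = 376^1.5 = 7290.91
Step 4: ni = 5e15 * 7290.91 * exp(-10.49385) = 1.01e+15 cm^-3

1.01e+15


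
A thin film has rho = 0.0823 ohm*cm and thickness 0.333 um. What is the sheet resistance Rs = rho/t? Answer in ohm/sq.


Step 1: Convert thickness to cm: t = 0.333 um = 3.3300e-05 cm
Step 2: Rs = rho / t = 0.0823 / 3.3300e-05
Step 3: Rs = 2471.5 ohm/sq

2471.5


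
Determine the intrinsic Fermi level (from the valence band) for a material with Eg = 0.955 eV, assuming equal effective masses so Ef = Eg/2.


Step 1: For an intrinsic semiconductor, the Fermi level sits at midgap.
Step 2: Ef = Eg / 2 = 0.955 / 2 = 0.4775 eV

0.4775


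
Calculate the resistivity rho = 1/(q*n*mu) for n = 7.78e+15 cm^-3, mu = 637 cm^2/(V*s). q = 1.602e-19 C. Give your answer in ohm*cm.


Step 1: sigma = q * n * mu = 1.602e-19 * 7.78e+15 * 637 = 7.93929e-01 S/cm
Step 2: rho = 1 / sigma = 1 / 7.93929e-01 = 1.26 ohm*cm

1.26


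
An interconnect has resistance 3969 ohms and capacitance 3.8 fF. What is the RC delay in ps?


Step 1: tau = R * C
Step 2: tau = 3969 * 3.8 fF = 3969 * 3.8e-15 F
Step 3: tau = 1.50822e-11 s = 15.0822 ps

15.0822


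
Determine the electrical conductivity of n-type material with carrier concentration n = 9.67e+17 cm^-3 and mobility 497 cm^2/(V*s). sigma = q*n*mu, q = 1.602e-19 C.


Step 1: sigma = q * n * mu
Step 2: sigma = 1.602e-19 * 9.67e+17 * 497
Step 3: sigma = 7.699e+01 S/cm

7.699e+01


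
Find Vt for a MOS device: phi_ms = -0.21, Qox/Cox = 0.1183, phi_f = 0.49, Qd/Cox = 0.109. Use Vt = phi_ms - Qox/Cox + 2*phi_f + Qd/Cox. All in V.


Step 1: Vt = phi_ms - Qox/Cox + 2*phi_f + Qd/Cox
Step 2: Vt = -0.21 - 0.1183 + 2*0.49 + 0.109
Step 3: Vt = -0.21 - 0.1183 + 0.98 + 0.109
Step 4: Vt = 0.7607 V

0.7607


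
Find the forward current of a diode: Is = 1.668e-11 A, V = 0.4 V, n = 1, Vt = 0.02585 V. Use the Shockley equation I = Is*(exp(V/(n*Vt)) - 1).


Step 1: V/(n*Vt) = 0.4/(1*0.02585) = 15.4739
Step 2: exp(15.4739) = 5.2508e+06
Step 3: I = 1.668e-11 * (5.2508e+06 - 1) = 8.76e-05 A

8.76e-05


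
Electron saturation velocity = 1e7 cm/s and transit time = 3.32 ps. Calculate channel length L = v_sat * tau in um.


Step 1: tau in seconds = 3.32 ps * 1e-12 = 3.3200e-12 s
Step 2: L = v_sat * tau = 1e7 * 3.3200e-12 = 3.3200e-05 cm
Step 3: L in um = 3.3200e-05 * 1e4 = 0.332 um

0.332


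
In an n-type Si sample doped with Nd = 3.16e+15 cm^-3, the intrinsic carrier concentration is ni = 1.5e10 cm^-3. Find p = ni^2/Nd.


Step 1: Since Nd >> ni, n ≈ Nd = 3.16e+15 cm^-3
Step 2: p = ni^2 / n = (1.5e10)^2 / 3.16e+15
Step 3: p = 2.25e20 / 3.16e+15 = 7.12e+04 cm^-3

7.12e+04


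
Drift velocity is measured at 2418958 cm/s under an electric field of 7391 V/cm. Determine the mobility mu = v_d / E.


Step 1: mu = v_d / E
Step 2: mu = 2418958 / 7391
Step 3: mu = 327.28 cm^2/(V*s)

327.28


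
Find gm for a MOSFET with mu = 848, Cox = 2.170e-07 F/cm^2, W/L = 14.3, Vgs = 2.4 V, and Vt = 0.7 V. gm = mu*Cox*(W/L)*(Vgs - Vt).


Step 1: Vov = Vgs - Vt = 2.4 - 0.7 = 1.7 V
Step 2: gm = mu * Cox * (W/L) * Vov
Step 3: gm = 848 * 2.170e-07 * 14.3 * 1.7 = 4.47e-03 S

4.47e-03


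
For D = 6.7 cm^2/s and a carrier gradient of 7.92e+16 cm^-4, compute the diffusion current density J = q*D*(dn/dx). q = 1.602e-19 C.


Step 1: J = q * D * (dn/dx)
Step 2: J = 1.602e-19 * 6.7 * 7.92e+16
Step 3: J = 8.50e-02 A/cm^2

8.50e-02


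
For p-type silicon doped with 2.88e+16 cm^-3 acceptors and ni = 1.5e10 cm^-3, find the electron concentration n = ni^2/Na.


Step 1: Majority hole concentration p ≈ Na = 2.88e+16 cm^-3
Step 2: n = ni^2 / Na = (1.5e10)^2 / 2.88e+16
Step 3: n = 7.81e+03 cm^-3

7.81e+03


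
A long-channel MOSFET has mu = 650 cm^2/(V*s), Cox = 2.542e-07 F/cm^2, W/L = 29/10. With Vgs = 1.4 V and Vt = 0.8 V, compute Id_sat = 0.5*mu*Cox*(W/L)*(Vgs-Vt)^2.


Step 1: Overdrive voltage Vov = Vgs - Vt = 1.4 - 0.8 = 0.6 V
Step 2: W/L = 29/10 = 2.9
Step 3: Id = 0.5 * 650 * 2.542e-07 * 2.9 * 0.6^2
Step 4: Id = 8.63e-05 A

8.63e-05


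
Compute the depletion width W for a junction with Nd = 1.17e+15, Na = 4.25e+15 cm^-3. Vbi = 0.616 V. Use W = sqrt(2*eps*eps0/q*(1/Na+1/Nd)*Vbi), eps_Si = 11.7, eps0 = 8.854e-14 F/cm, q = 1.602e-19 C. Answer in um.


Step 1: 1/Na + 1/Nd = 1/4.25e+15 + 1/1.17e+15 = 1.08999e-15
Step 2: 2*eps*eps0/q = 2*11.7*8.854e-14/1.602e-19 = 1.293281e+07
Step 3: W^2 = 1.293281e+07 * 1.08999e-15 * 0.616 = 8.68353e-09
Step 4: W = sqrt(8.68353e-09) = 9.319e-05 cm = 0.9319 um

0.9319


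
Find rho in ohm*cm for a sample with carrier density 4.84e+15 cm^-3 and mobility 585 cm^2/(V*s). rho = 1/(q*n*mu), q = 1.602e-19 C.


Step 1: sigma = q * n * mu = 1.602e-19 * 4.84e+15 * 585 = 4.53590e-01 S/cm
Step 2: rho = 1 / sigma = 1 / 4.53590e-01 = 2.205 ohm*cm

2.205


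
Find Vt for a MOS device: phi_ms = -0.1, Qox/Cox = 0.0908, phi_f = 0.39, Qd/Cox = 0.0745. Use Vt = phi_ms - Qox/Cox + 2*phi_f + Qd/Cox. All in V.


Step 1: Vt = phi_ms - Qox/Cox + 2*phi_f + Qd/Cox
Step 2: Vt = -0.1 - 0.0908 + 2*0.39 + 0.0745
Step 3: Vt = -0.1 - 0.0908 + 0.78 + 0.0745
Step 4: Vt = 0.6637 V

0.6637


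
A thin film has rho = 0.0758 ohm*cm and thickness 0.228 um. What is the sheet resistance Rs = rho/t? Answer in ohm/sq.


Step 1: Convert thickness to cm: t = 0.228 um = 2.2800e-05 cm
Step 2: Rs = rho / t = 0.0758 / 2.2800e-05
Step 3: Rs = 3324.6 ohm/sq

3324.6


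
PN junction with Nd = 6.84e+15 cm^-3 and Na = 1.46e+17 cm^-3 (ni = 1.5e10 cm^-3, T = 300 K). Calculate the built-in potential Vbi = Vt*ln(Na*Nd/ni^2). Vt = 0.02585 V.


Step 1: Compute Na*Nd/ni^2 = 1.46e+17 * 6.84e+15 / (1.5e10)^2 = 4.4384e+12
Step 2: ln(4.4384e+12) = 29.1213
Step 3: Vbi = 0.02585 * 29.1213 = 0.753 V

0.753


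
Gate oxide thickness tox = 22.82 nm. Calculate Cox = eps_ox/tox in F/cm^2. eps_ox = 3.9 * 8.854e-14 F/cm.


Step 1: eps_ox = 3.9 * 8.854e-14 = 3.45306e-13 F/cm
Step 2: tox in cm = 22.82 nm * 1e-7 = 2.2820e-06 cm
Step 3: Cox = 3.45306e-13 / 2.2820e-06 = 1.51e-07 F/cm^2

1.51e-07


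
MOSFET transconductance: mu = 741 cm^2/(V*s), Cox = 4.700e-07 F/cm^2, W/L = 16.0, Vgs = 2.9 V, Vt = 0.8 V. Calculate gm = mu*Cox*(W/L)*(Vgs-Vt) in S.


Step 1: Vov = Vgs - Vt = 2.9 - 0.8 = 2.1 V
Step 2: gm = mu * Cox * (W/L) * Vov
Step 3: gm = 741 * 4.700e-07 * 16.0 * 2.1 = 1.17e-02 S

1.17e-02


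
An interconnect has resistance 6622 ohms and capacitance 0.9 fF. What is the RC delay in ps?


Step 1: tau = R * C
Step 2: tau = 6622 * 0.9 fF = 6622 * 9.0e-16 F
Step 3: tau = 5.9598e-12 s = 5.9598 ps

5.9598


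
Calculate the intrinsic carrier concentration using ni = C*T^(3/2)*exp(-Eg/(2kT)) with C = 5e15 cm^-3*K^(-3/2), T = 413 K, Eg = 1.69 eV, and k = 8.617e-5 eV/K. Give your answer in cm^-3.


Step 1: Compute kT = 8.617e-5 * 413 = 0.03558821 eV
Step 2: Exponent = -Eg/(2kT) = -1.69/(2*0.03558821) = -23.74382
Step 3: T^(3/2) = 413^1.5 = 8393.15
Step 4: ni = 5e15 * 8393.15 * exp(-23.74382) = 2.05e+09 cm^-3

2.05e+09


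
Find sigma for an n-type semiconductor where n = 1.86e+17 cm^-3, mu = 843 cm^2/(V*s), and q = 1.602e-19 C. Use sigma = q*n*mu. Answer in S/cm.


Step 1: sigma = q * n * mu
Step 2: sigma = 1.602e-19 * 1.86e+17 * 843
Step 3: sigma = 2.512e+01 S/cm

2.512e+01


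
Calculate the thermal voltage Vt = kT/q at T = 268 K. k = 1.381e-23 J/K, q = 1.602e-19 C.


Step 1: kT = 1.381e-23 * 268 = 3.70108e-21 J
Step 2: Vt = kT/q = 3.70108e-21 / 1.602e-19
Step 3: Vt = 0.0231 V

0.0231


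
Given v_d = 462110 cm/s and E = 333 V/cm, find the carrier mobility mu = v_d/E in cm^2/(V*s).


Step 1: mu = v_d / E
Step 2: mu = 462110 / 333
Step 3: mu = 1387.72 cm^2/(V*s)

1387.72


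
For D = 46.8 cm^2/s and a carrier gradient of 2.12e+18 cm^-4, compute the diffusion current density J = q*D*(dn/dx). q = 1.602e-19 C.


Step 1: J = q * D * (dn/dx)
Step 2: J = 1.602e-19 * 46.8 * 2.12e+18
Step 3: J = 1.59e+01 A/cm^2

1.59e+01


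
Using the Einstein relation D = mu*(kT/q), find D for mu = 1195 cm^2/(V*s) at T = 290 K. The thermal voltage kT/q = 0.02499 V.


Step 1: D = mu * (kT/q)
Step 2: D = 1195 * 0.02499
Step 3: D = 29.86 cm^2/s

29.86


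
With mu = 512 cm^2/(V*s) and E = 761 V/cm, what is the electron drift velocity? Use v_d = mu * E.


Step 1: v_d = mu * E
Step 2: v_d = 512 * 761 = 389632
Step 3: v_d = 3.90e+05 cm/s

3.90e+05


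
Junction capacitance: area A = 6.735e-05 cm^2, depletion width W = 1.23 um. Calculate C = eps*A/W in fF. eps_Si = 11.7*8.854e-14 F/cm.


Step 1: eps_Si = 11.7 * 8.854e-14 = 1.035918e-12 F/cm
Step 2: W in cm = 1.23 * 1e-4 = 1.23e-04 cm
Step 3: C = 1.035918e-12 * 6.735e-05 / 1.23e-04 = 5.672283e-13 F
Step 4: C = 567.23 fF

567.23


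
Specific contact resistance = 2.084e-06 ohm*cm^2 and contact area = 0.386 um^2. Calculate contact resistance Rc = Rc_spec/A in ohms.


Step 1: Convert area to cm^2: 0.386 um^2 = 3.8600e-09 cm^2
Step 2: Rc = Rc_spec / A = 2.084e-06 / 3.8600e-09
Step 3: Rc = 5.40e+02 ohms

5.40e+02


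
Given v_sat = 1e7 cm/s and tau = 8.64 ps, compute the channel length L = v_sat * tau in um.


Step 1: tau in seconds = 8.64 ps * 1e-12 = 8.6400e-12 s
Step 2: L = v_sat * tau = 1e7 * 8.6400e-12 = 8.6400e-05 cm
Step 3: L in um = 8.6400e-05 * 1e4 = 0.864 um

0.864


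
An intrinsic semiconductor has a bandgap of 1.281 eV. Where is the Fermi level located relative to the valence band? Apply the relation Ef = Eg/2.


Step 1: For an intrinsic semiconductor, the Fermi level sits at midgap.
Step 2: Ef = Eg / 2 = 1.281 / 2 = 0.6405 eV

0.6405


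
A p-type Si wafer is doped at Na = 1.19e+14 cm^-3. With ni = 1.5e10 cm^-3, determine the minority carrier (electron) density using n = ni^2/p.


Step 1: Majority hole concentration p ≈ Na = 1.19e+14 cm^-3
Step 2: n = ni^2 / Na = (1.5e10)^2 / 1.19e+14
Step 3: n = 1.89e+06 cm^-3

1.89e+06


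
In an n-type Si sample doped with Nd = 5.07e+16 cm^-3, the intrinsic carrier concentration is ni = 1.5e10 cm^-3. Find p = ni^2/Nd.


Step 1: Since Nd >> ni, n ≈ Nd = 5.07e+16 cm^-3
Step 2: p = ni^2 / n = (1.5e10)^2 / 5.07e+16
Step 3: p = 2.25e20 / 5.07e+16 = 4.44e+03 cm^-3

4.44e+03


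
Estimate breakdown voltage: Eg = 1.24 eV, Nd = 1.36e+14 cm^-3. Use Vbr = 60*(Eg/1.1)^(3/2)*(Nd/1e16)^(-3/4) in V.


Step 1: Eg/1.1 = 1.24/1.1 = 1.127273
Step 2: (Eg/1.1)^1.5 = 1.127273^1.5 = 1.196861
Step 3: (Nd/1e16)^(-0.75) = (0.0136)^(-0.75) = 25.109948
Step 4: Vbr = 60 * 1.196861 * 25.109948 = 1803.2 V

1803.2


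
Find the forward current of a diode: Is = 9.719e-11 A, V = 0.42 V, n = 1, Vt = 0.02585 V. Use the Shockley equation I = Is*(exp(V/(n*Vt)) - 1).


Step 1: V/(n*Vt) = 0.42/(1*0.02585) = 16.2476
Step 2: exp(16.2476) = 1.1383e+07
Step 3: I = 9.719e-11 * (1.1383e+07 - 1) = 1.11e-03 A

1.11e-03


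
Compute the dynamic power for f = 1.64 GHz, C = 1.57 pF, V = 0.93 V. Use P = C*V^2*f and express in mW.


Step 1: V^2 = 0.93^2 = 0.8649 V^2
Step 2: P = C*V^2*f = 1.57e-12 F * 0.8649 * 1.64e9 Hz
Step 3: P = 2.22694452e-03 W
Step 4: P = 2.227 mW

2.227


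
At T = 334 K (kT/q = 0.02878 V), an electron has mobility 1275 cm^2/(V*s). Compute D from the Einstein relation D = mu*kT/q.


Step 1: D = mu * (kT/q)
Step 2: D = 1275 * 0.02878
Step 3: D = 36.69 cm^2/s

36.69


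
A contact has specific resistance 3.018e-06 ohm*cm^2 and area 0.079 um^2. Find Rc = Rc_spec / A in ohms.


Step 1: Convert area to cm^2: 0.079 um^2 = 7.9000e-10 cm^2
Step 2: Rc = Rc_spec / A = 3.018e-06 / 7.9000e-10
Step 3: Rc = 3.82e+03 ohms

3.82e+03


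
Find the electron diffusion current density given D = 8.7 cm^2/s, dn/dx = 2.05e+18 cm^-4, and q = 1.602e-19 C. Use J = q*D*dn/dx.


Step 1: J = q * D * (dn/dx)
Step 2: J = 1.602e-19 * 8.7 * 2.05e+18
Step 3: J = 2.86e+00 A/cm^2

2.86e+00


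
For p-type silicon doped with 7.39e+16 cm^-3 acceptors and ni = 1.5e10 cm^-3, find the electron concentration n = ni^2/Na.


Step 1: Majority hole concentration p ≈ Na = 7.39e+16 cm^-3
Step 2: n = ni^2 / Na = (1.5e10)^2 / 7.39e+16
Step 3: n = 3.04e+03 cm^-3

3.04e+03


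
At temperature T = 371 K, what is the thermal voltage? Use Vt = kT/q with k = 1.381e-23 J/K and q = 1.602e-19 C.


Step 1: kT = 1.381e-23 * 371 = 5.12351e-21 J
Step 2: Vt = kT/q = 5.12351e-21 / 1.602e-19
Step 3: Vt = 0.03198 V

0.03198


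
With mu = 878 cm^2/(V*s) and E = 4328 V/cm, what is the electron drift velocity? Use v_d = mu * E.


Step 1: v_d = mu * E
Step 2: v_d = 878 * 4328 = 3799984
Step 3: v_d = 3.80e+06 cm/s

3.80e+06


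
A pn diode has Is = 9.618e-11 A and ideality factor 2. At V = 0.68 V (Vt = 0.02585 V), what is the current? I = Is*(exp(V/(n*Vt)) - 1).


Step 1: V/(n*Vt) = 0.68/(2*0.02585) = 13.1528
Step 2: exp(13.1528) = 5.1545e+05
Step 3: I = 9.618e-11 * (5.1545e+05 - 1) = 4.96e-05 A

4.96e-05


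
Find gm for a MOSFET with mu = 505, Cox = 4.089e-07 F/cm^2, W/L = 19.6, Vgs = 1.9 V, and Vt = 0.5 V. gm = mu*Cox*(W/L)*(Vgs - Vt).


Step 1: Vov = Vgs - Vt = 1.9 - 0.5 = 1.4 V
Step 2: gm = mu * Cox * (W/L) * Vov
Step 3: gm = 505 * 4.089e-07 * 19.6 * 1.4 = 5.67e-03 S

5.67e-03


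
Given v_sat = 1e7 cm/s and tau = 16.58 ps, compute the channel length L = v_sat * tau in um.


Step 1: tau in seconds = 16.58 ps * 1e-12 = 1.6580e-11 s
Step 2: L = v_sat * tau = 1e7 * 1.6580e-11 = 1.6580e-04 cm
Step 3: L in um = 1.6580e-04 * 1e4 = 1.658 um

1.658


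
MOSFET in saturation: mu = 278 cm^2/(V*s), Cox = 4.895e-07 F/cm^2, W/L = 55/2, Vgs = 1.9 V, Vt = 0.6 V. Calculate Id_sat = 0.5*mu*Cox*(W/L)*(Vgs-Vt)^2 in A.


Step 1: Overdrive voltage Vov = Vgs - Vt = 1.9 - 0.6 = 1.3 V
Step 2: W/L = 55/2 = 27.5
Step 3: Id = 0.5 * 278 * 4.895e-07 * 27.5 * 1.3^2
Step 4: Id = 3.16e-03 A

3.16e-03


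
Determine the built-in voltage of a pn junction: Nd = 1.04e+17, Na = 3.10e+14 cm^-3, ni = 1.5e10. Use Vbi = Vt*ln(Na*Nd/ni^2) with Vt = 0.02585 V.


Step 1: Compute Na*Nd/ni^2 = 3.10e+14 * 1.04e+17 / (1.5e10)^2 = 1.4329e+11
Step 2: ln(1.4329e+11) = 25.6881
Step 3: Vbi = 0.02585 * 25.6881 = 0.664 V

0.664


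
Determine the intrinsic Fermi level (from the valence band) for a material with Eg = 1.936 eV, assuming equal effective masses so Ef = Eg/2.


Step 1: For an intrinsic semiconductor, the Fermi level sits at midgap.
Step 2: Ef = Eg / 2 = 1.936 / 2 = 0.968 eV

0.968


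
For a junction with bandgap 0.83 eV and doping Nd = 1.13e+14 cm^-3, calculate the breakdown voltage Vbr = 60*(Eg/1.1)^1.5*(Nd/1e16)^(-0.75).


Step 1: Eg/1.1 = 0.83/1.1 = 0.754545
Step 2: (Eg/1.1)^1.5 = 0.754545^1.5 = 0.655432
Step 3: (Nd/1e16)^(-0.75) = (0.0113)^(-0.75) = 28.853013
Step 4: Vbr = 60 * 0.655432 * 28.853013 = 1134.7 V

1134.7


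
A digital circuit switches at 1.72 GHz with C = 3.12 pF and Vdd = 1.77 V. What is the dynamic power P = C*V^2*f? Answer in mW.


Step 1: V^2 = 1.77^2 = 3.1329 V^2
Step 2: P = C*V^2*f = 3.12e-12 F * 3.1329 * 1.72e9 Hz
Step 3: P = 1.681239456e-02 W
Step 4: P = 16.812 mW

16.812


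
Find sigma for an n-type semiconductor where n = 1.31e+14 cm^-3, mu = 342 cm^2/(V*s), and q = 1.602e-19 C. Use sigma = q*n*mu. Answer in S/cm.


Step 1: sigma = q * n * mu
Step 2: sigma = 1.602e-19 * 1.31e+14 * 342
Step 3: sigma = 7.177e-03 S/cm

7.177e-03


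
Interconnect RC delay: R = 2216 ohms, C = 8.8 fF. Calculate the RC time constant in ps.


Step 1: tau = R * C
Step 2: tau = 2216 * 8.8 fF = 2216 * 8.8e-15 F
Step 3: tau = 1.95008e-11 s = 19.5008 ps

19.5008


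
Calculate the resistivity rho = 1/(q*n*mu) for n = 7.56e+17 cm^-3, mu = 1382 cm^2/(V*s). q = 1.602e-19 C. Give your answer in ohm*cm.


Step 1: sigma = q * n * mu = 1.602e-19 * 7.56e+17 * 1382 = 1.67376e+02 S/cm
Step 2: rho = 1 / sigma = 1 / 1.67376e+02 = 0.005975 ohm*cm

0.005975


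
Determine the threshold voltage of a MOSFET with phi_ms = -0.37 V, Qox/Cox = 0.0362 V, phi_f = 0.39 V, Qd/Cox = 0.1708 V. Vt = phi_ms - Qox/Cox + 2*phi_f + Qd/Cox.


Step 1: Vt = phi_ms - Qox/Cox + 2*phi_f + Qd/Cox
Step 2: Vt = -0.37 - 0.0362 + 2*0.39 + 0.1708
Step 3: Vt = -0.37 - 0.0362 + 0.78 + 0.1708
Step 4: Vt = 0.5446 V

0.5446


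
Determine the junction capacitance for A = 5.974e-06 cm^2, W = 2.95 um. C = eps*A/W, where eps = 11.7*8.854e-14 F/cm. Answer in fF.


Step 1: eps_Si = 11.7 * 8.854e-14 = 1.035918e-12 F/cm
Step 2: W in cm = 2.95 * 1e-4 = 2.95e-04 cm
Step 3: C = 1.035918e-12 * 5.974e-06 / 2.95e-04 = 2.097822e-14 F
Step 4: C = 20.98 fF

20.98


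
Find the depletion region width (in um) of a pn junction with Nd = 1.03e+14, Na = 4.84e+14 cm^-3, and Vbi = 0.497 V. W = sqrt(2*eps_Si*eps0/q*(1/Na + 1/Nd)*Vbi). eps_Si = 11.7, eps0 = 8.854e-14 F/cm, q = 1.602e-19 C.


Step 1: 1/Na + 1/Nd = 1/4.84e+14 + 1/1.03e+14 = 1.17749e-14
Step 2: 2*eps*eps0/q = 2*11.7*8.854e-14/1.602e-19 = 1.293281e+07
Step 3: W^2 = 1.293281e+07 * 1.17749e-14 * 0.497 = 7.56844e-08
Step 4: W = sqrt(7.56844e-08) = 2.751e-04 cm = 2.751 um

2.751


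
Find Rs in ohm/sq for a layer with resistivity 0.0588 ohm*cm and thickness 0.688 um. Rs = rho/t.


Step 1: Convert thickness to cm: t = 0.688 um = 6.8800e-05 cm
Step 2: Rs = rho / t = 0.0588 / 6.8800e-05
Step 3: Rs = 854.7 ohm/sq

854.7


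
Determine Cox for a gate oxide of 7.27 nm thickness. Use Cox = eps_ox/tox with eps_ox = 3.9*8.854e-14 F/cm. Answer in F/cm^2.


Step 1: eps_ox = 3.9 * 8.854e-14 = 3.45306e-13 F/cm
Step 2: tox in cm = 7.27 nm * 1e-7 = 7.2700e-07 cm
Step 3: Cox = 3.45306e-13 / 7.2700e-07 = 4.75e-07 F/cm^2

4.75e-07


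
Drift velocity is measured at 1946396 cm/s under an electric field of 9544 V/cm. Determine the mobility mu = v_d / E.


Step 1: mu = v_d / E
Step 2: mu = 1946396 / 9544
Step 3: mu = 203.94 cm^2/(V*s)

203.94


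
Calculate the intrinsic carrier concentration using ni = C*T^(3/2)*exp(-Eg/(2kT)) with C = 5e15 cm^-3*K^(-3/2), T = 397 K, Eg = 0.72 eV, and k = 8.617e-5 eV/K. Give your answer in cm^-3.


Step 1: Compute kT = 8.617e-5 * 397 = 0.03420949 eV
Step 2: Exponent = -Eg/(2kT) = -0.72/(2*0.03420949) = -10.52340
Step 3: T^(3/2) = 397^1.5 = 7910.17
Step 4: ni = 5e15 * 7910.17 * exp(-10.52340) = 1.06e+15 cm^-3

1.06e+15


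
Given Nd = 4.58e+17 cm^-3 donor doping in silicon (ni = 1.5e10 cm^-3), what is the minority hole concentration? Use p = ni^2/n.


Step 1: Since Nd >> ni, n ≈ Nd = 4.58e+17 cm^-3
Step 2: p = ni^2 / n = (1.5e10)^2 / 4.58e+17
Step 3: p = 2.25e20 / 4.58e+17 = 4.91e+02 cm^-3

4.91e+02


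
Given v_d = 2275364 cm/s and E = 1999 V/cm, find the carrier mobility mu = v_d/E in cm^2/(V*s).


Step 1: mu = v_d / E
Step 2: mu = 2275364 / 1999
Step 3: mu = 1138.25 cm^2/(V*s)

1138.25


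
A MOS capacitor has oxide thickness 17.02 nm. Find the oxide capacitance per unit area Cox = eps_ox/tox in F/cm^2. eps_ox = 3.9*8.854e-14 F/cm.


Step 1: eps_ox = 3.9 * 8.854e-14 = 3.45306e-13 F/cm
Step 2: tox in cm = 17.02 nm * 1e-7 = 1.7020e-06 cm
Step 3: Cox = 3.45306e-13 / 1.7020e-06 = 2.03e-07 F/cm^2

2.03e-07


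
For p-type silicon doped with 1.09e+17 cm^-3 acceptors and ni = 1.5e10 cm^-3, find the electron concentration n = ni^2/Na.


Step 1: Majority hole concentration p ≈ Na = 1.09e+17 cm^-3
Step 2: n = ni^2 / Na = (1.5e10)^2 / 1.09e+17
Step 3: n = 2.06e+03 cm^-3

2.06e+03


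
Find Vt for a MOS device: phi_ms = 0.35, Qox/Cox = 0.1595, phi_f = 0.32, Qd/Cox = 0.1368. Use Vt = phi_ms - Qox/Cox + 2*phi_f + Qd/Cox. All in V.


Step 1: Vt = phi_ms - Qox/Cox + 2*phi_f + Qd/Cox
Step 2: Vt = 0.35 - 0.1595 + 2*0.32 + 0.1368
Step 3: Vt = 0.35 - 0.1595 + 0.64 + 0.1368
Step 4: Vt = 0.9673 V

0.9673


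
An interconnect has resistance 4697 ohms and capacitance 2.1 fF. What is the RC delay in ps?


Step 1: tau = R * C
Step 2: tau = 4697 * 2.1 fF = 4697 * 2.1e-15 F
Step 3: tau = 9.8637e-12 s = 9.8637 ps

9.8637


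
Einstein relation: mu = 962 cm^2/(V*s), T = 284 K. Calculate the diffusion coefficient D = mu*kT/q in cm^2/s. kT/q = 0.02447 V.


Step 1: D = mu * (kT/q)
Step 2: D = 962 * 0.02447
Step 3: D = 23.54 cm^2/s

23.54


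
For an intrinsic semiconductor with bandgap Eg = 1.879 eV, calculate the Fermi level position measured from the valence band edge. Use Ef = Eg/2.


Step 1: For an intrinsic semiconductor, the Fermi level sits at midgap.
Step 2: Ef = Eg / 2 = 1.879 / 2 = 0.9395 eV

0.9395


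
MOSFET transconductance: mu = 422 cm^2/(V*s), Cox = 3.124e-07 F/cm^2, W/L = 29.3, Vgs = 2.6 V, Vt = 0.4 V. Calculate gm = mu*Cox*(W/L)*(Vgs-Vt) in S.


Step 1: Vov = Vgs - Vt = 2.6 - 0.4 = 2.2 V
Step 2: gm = mu * Cox * (W/L) * Vov
Step 3: gm = 422 * 3.124e-07 * 29.3 * 2.2 = 8.50e-03 S

8.50e-03


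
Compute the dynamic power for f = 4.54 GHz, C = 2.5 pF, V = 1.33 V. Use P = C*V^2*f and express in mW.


Step 1: V^2 = 1.33^2 = 1.7689 V^2
Step 2: P = C*V^2*f = 2.5e-12 F * 1.7689 * 4.54e9 Hz
Step 3: P = 2.0077015e-02 W
Step 4: P = 20.077 mW

20.077


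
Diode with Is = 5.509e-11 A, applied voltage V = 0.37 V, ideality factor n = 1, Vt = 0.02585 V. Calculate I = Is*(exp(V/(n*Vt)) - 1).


Step 1: V/(n*Vt) = 0.37/(1*0.02585) = 14.3133
Step 2: exp(14.3133) = 1.6451e+06
Step 3: I = 5.509e-11 * (1.6451e+06 - 1) = 9.06e-05 A

9.06e-05


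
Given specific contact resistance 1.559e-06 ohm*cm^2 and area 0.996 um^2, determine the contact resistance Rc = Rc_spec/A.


Step 1: Convert area to cm^2: 0.996 um^2 = 9.9600e-09 cm^2
Step 2: Rc = Rc_spec / A = 1.559e-06 / 9.9600e-09
Step 3: Rc = 1.57e+02 ohms

1.57e+02


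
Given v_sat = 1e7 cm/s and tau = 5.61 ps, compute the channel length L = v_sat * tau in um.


Step 1: tau in seconds = 5.61 ps * 1e-12 = 5.6100e-12 s
Step 2: L = v_sat * tau = 1e7 * 5.6100e-12 = 5.6100e-05 cm
Step 3: L in um = 5.6100e-05 * 1e4 = 0.561 um

0.561


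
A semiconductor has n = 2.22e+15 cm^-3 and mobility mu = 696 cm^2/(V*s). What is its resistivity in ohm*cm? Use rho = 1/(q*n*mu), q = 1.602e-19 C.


Step 1: sigma = q * n * mu = 1.602e-19 * 2.22e+15 * 696 = 2.47528e-01 S/cm
Step 2: rho = 1 / sigma = 1 / 2.47528e-01 = 4.04 ohm*cm

4.04


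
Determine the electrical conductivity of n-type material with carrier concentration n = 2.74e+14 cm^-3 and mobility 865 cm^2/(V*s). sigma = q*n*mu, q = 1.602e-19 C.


Step 1: sigma = q * n * mu
Step 2: sigma = 1.602e-19 * 2.74e+14 * 865
Step 3: sigma = 3.797e-02 S/cm

3.797e-02


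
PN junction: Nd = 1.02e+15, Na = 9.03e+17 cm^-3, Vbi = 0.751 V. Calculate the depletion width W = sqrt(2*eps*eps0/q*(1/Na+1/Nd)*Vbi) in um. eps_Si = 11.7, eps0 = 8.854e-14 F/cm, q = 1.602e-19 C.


Step 1: 1/Na + 1/Nd = 1/9.03e+17 + 1/1.02e+15 = 9.81500e-16
Step 2: 2*eps*eps0/q = 2*11.7*8.854e-14/1.602e-19 = 1.293281e+07
Step 3: W^2 = 1.293281e+07 * 9.81500e-16 * 0.751 = 9.53286e-09
Step 4: W = sqrt(9.53286e-09) = 9.764e-05 cm = 0.9764 um

0.9764


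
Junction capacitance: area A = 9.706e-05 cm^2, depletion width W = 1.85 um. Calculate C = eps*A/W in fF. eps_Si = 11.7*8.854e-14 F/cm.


Step 1: eps_Si = 11.7 * 8.854e-14 = 1.035918e-12 F/cm
Step 2: W in cm = 1.85 * 1e-4 = 1.85e-04 cm
Step 3: C = 1.035918e-12 * 9.706e-05 / 1.85e-04 = 5.434930e-13 F
Step 4: C = 543.49 fF

543.49


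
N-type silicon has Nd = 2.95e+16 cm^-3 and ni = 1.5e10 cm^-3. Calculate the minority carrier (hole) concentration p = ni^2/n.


Step 1: Since Nd >> ni, n ≈ Nd = 2.95e+16 cm^-3
Step 2: p = ni^2 / n = (1.5e10)^2 / 2.95e+16
Step 3: p = 2.25e20 / 2.95e+16 = 7.63e+03 cm^-3

7.63e+03


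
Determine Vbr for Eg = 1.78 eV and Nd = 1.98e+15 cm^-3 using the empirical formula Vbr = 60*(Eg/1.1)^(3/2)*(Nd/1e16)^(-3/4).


Step 1: Eg/1.1 = 1.78/1.1 = 1.618182
Step 2: (Eg/1.1)^1.5 = 1.618182^1.5 = 2.058453
Step 3: (Nd/1e16)^(-0.75) = (0.198)^(-0.75) = 3.369001
Step 4: Vbr = 60 * 2.058453 * 3.369001 = 416.1 V

416.1
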